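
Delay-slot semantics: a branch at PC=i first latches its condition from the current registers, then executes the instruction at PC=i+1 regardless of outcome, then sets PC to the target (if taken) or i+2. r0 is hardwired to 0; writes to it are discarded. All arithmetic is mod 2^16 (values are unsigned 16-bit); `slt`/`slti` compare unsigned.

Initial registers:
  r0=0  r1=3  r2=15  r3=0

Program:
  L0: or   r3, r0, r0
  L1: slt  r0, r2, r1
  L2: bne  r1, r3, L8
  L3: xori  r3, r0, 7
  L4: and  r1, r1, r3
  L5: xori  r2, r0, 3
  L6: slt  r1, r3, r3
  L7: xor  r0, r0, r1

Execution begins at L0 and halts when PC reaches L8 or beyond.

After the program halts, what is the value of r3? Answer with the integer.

7

  step pc=0: or   r3, r0, r0  regs=(0,3,15,0)
  step pc=1: slt  r0, r2, r1  regs=(0,3,15,0)
  step pc=2: bne  r1, r3, L8  cond=T  regs=(0,3,15,0)
  step pc=3: xori  r3, r0, 7  regs=(0,3,15,7)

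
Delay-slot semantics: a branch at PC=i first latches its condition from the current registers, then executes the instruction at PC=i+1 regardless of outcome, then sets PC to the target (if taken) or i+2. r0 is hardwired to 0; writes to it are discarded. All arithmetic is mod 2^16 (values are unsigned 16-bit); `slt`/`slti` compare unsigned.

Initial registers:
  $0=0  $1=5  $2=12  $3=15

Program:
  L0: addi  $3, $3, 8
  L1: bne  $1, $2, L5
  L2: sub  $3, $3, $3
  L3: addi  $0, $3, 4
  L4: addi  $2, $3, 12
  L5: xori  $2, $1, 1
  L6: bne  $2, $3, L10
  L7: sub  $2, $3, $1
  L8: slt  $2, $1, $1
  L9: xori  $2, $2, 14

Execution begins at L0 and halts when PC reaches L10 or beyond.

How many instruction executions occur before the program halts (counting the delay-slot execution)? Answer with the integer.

6

[0] addi  $3, $3, 8  →  {$0:0, $1:5, $2:12, $3:23}
[1] bne  $1, $2, L5  →  {$0:0, $1:5, $2:12, $3:23}  ⟨branch taken⟩
[2] sub  $3, $3, $3  →  {$0:0, $1:5, $2:12, $3:0}
[5] xori  $2, $1, 1  →  {$0:0, $1:5, $2:4, $3:0}
[6] bne  $2, $3, L10  →  {$0:0, $1:5, $2:4, $3:0}  ⟨branch taken⟩
[7] sub  $2, $3, $1  →  {$0:0, $1:5, $2:65531, $3:0}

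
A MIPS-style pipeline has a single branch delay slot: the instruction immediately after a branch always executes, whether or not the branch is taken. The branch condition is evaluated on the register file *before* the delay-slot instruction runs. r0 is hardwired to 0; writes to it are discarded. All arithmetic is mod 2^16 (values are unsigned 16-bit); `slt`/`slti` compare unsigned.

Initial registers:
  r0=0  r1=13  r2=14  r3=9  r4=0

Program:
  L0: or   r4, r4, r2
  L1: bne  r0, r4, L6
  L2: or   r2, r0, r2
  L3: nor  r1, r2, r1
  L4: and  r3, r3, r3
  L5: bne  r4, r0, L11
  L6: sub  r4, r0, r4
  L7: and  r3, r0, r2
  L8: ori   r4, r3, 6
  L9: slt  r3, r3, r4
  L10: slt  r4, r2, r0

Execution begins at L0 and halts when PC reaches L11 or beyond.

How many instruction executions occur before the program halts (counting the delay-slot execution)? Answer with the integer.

8

PC=0  or   r4, r4, r2        | r0=0 r1=13 r2=14 r3=9 r4=14
PC=1  bne  r0, r4, L6        | r0=0 r1=13 r2=14 r3=9 r4=14  [TAKEN]
PC=2  or   r2, r0, r2        | r0=0 r1=13 r2=14 r3=9 r4=14
PC=6  sub  r4, r0, r4        | r0=0 r1=13 r2=14 r3=9 r4=65522
PC=7  and  r3, r0, r2        | r0=0 r1=13 r2=14 r3=0 r4=65522
PC=8  ori   r4, r3, 6        | r0=0 r1=13 r2=14 r3=0 r4=6
PC=9  slt  r3, r3, r4        | r0=0 r1=13 r2=14 r3=1 r4=6
PC=10 slt  r4, r2, r0        | r0=0 r1=13 r2=14 r3=1 r4=0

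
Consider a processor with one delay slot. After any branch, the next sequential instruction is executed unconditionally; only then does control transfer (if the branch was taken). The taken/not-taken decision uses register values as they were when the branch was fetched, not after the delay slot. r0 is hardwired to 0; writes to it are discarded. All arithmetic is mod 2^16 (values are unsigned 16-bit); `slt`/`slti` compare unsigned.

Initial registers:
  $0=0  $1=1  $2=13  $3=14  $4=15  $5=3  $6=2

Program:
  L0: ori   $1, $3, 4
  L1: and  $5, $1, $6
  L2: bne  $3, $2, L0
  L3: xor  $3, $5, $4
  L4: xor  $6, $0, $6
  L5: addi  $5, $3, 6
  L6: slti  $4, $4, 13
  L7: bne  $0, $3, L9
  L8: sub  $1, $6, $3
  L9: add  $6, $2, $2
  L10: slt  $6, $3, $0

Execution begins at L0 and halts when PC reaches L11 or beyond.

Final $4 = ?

#0 ori   $1, $3, 4 ; 0/14/13/14/15/3/2
#1 and  $5, $1, $6 ; 0/14/13/14/15/2/2
#2 bne  $3, $2, L0 ; 0/14/13/14/15/2/2 ; →target
#3 xor  $3, $5, $4 ; 0/14/13/13/15/2/2
#0 ori   $1, $3, 4 ; 0/13/13/13/15/2/2
#1 and  $5, $1, $6 ; 0/13/13/13/15/0/2
#2 bne  $3, $2, L0 ; 0/13/13/13/15/0/2 ; →fallthru
#3 xor  $3, $5, $4 ; 0/13/13/15/15/0/2
#4 xor  $6, $0, $6 ; 0/13/13/15/15/0/2
#5 addi  $5, $3, 6 ; 0/13/13/15/15/21/2
#6 slti  $4, $4, 13 ; 0/13/13/15/0/21/2
#7 bne  $0, $3, L9 ; 0/13/13/15/0/21/2 ; →target
#8 sub  $1, $6, $3 ; 0/65523/13/15/0/21/2
#9 add  $6, $2, $2 ; 0/65523/13/15/0/21/26
#10 slt  $6, $3, $0 ; 0/65523/13/15/0/21/0

0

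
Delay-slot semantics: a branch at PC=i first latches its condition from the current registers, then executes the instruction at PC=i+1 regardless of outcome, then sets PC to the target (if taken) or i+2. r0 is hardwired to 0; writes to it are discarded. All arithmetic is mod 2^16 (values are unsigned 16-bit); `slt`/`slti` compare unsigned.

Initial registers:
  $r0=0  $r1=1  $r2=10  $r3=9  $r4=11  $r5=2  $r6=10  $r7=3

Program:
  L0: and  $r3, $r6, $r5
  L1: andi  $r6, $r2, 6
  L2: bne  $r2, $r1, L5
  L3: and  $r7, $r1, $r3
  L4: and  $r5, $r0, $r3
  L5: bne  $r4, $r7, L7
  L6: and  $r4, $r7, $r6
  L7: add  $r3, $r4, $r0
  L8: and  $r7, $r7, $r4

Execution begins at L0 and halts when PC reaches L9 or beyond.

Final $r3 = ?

0

  step pc=0: and  $r3, $r6, $r5  regs=(0,1,10,2,11,2,10,3)
  step pc=1: andi  $r6, $r2, 6  regs=(0,1,10,2,11,2,2,3)
  step pc=2: bne  $r2, $r1, L5  cond=T  regs=(0,1,10,2,11,2,2,3)
  step pc=3: and  $r7, $r1, $r3  regs=(0,1,10,2,11,2,2,0)
  step pc=5: bne  $r4, $r7, L7  cond=T  regs=(0,1,10,2,11,2,2,0)
  step pc=6: and  $r4, $r7, $r6  regs=(0,1,10,2,0,2,2,0)
  step pc=7: add  $r3, $r4, $r0  regs=(0,1,10,0,0,2,2,0)
  step pc=8: and  $r7, $r7, $r4  regs=(0,1,10,0,0,2,2,0)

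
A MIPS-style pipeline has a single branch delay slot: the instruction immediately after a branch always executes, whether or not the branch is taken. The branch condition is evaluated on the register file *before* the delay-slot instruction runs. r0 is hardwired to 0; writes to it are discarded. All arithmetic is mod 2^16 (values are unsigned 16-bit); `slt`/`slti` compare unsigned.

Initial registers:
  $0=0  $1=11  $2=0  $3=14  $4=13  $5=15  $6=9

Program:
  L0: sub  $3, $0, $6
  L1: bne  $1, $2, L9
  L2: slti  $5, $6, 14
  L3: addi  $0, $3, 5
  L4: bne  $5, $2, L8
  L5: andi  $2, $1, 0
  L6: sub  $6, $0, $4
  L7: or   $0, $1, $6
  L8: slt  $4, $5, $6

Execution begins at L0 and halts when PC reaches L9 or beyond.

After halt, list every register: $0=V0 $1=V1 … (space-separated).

#0 sub  $3, $0, $6 ; 0/11/0/65527/13/15/9
#1 bne  $1, $2, L9 ; 0/11/0/65527/13/15/9 ; →target
#2 slti  $5, $6, 14 ; 0/11/0/65527/13/1/9

$0=0 $1=11 $2=0 $3=65527 $4=13 $5=1 $6=9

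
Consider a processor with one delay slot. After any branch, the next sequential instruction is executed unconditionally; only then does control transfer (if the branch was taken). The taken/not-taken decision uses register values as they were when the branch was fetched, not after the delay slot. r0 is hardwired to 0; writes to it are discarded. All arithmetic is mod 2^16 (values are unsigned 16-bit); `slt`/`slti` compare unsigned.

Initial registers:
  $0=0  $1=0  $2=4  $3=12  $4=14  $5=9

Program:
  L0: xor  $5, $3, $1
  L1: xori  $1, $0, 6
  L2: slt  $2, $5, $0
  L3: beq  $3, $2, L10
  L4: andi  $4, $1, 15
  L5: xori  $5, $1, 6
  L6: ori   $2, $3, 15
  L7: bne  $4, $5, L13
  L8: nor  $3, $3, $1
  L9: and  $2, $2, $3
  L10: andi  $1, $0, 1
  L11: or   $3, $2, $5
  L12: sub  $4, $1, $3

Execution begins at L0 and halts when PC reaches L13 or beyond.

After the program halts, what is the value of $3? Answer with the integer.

[0] xor  $5, $3, $1  →  {$0:0, $1:0, $2:4, $3:12, $4:14, $5:12}
[1] xori  $1, $0, 6  →  {$0:0, $1:6, $2:4, $3:12, $4:14, $5:12}
[2] slt  $2, $5, $0  →  {$0:0, $1:6, $2:0, $3:12, $4:14, $5:12}
[3] beq  $3, $2, L10  →  {$0:0, $1:6, $2:0, $3:12, $4:14, $5:12}  ⟨branch fallthrough⟩
[4] andi  $4, $1, 15  →  {$0:0, $1:6, $2:0, $3:12, $4:6, $5:12}
[5] xori  $5, $1, 6  →  {$0:0, $1:6, $2:0, $3:12, $4:6, $5:0}
[6] ori   $2, $3, 15  →  {$0:0, $1:6, $2:15, $3:12, $4:6, $5:0}
[7] bne  $4, $5, L13  →  {$0:0, $1:6, $2:15, $3:12, $4:6, $5:0}  ⟨branch taken⟩
[8] nor  $3, $3, $1  →  {$0:0, $1:6, $2:15, $3:65521, $4:6, $5:0}

65521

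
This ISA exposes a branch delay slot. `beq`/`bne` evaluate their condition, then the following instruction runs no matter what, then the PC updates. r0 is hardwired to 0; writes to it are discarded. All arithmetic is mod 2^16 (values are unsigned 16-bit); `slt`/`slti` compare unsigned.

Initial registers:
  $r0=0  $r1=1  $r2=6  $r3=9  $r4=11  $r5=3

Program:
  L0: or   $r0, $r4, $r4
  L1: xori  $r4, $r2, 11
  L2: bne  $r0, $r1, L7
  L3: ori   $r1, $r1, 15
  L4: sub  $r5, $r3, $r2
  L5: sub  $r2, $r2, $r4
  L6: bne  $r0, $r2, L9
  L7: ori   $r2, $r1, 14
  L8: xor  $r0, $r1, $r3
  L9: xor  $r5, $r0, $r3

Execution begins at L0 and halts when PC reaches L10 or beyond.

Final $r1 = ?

15

#0 or   $r0, $r4, $r4 ; 0/1/6/9/11/3
#1 xori  $r4, $r2, 11 ; 0/1/6/9/13/3
#2 bne  $r0, $r1, L7 ; 0/1/6/9/13/3 ; →target
#3 ori   $r1, $r1, 15 ; 0/15/6/9/13/3
#7 ori   $r2, $r1, 14 ; 0/15/15/9/13/3
#8 xor  $r0, $r1, $r3 ; 0/15/15/9/13/3
#9 xor  $r5, $r0, $r3 ; 0/15/15/9/13/9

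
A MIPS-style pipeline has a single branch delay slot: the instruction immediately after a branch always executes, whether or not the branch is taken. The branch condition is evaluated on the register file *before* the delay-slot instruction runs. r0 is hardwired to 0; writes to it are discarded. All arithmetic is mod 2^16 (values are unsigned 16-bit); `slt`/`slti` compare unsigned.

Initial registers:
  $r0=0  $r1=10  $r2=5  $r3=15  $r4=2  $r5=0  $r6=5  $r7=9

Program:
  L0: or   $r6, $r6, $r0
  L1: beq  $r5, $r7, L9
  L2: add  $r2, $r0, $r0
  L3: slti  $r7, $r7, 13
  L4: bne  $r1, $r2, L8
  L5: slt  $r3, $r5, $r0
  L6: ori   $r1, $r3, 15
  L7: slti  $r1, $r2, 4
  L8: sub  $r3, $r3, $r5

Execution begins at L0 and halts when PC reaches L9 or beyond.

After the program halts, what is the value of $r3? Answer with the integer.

[0] or   $r6, $r6, $r0  →  {$r0:0, $r1:10, $r2:5, $r3:15, $r4:2, $r5:0, $r6:5, $r7:9}
[1] beq  $r5, $r7, L9  →  {$r0:0, $r1:10, $r2:5, $r3:15, $r4:2, $r5:0, $r6:5, $r7:9}  ⟨branch fallthrough⟩
[2] add  $r2, $r0, $r0  →  {$r0:0, $r1:10, $r2:0, $r3:15, $r4:2, $r5:0, $r6:5, $r7:9}
[3] slti  $r7, $r7, 13  →  {$r0:0, $r1:10, $r2:0, $r3:15, $r4:2, $r5:0, $r6:5, $r7:1}
[4] bne  $r1, $r2, L8  →  {$r0:0, $r1:10, $r2:0, $r3:15, $r4:2, $r5:0, $r6:5, $r7:1}  ⟨branch taken⟩
[5] slt  $r3, $r5, $r0  →  {$r0:0, $r1:10, $r2:0, $r3:0, $r4:2, $r5:0, $r6:5, $r7:1}
[8] sub  $r3, $r3, $r5  →  {$r0:0, $r1:10, $r2:0, $r3:0, $r4:2, $r5:0, $r6:5, $r7:1}

0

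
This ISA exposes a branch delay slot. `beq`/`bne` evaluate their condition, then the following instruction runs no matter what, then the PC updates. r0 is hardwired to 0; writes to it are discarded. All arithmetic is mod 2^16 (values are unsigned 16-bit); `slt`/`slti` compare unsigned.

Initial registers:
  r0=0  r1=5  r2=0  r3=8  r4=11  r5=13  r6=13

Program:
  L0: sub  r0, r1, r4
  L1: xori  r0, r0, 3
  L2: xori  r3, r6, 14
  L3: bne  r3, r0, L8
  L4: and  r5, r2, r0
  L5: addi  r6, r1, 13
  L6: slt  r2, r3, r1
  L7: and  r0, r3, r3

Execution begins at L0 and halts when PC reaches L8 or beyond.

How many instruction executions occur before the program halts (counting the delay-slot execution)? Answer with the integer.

  step pc=0: sub  r0, r1, r4  regs=(0,5,0,8,11,13,13)
  step pc=1: xori  r0, r0, 3  regs=(0,5,0,8,11,13,13)
  step pc=2: xori  r3, r6, 14  regs=(0,5,0,3,11,13,13)
  step pc=3: bne  r3, r0, L8  cond=T  regs=(0,5,0,3,11,13,13)
  step pc=4: and  r5, r2, r0  regs=(0,5,0,3,11,0,13)

5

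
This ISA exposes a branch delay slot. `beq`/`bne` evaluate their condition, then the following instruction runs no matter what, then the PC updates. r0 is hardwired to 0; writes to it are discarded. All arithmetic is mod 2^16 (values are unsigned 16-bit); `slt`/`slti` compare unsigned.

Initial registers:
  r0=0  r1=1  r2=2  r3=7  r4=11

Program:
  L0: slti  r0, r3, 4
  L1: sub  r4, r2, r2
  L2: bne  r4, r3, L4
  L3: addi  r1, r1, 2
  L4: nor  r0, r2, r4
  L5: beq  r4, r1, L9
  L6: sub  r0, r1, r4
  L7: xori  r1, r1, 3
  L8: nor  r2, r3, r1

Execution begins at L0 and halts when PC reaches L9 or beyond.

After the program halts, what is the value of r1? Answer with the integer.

0

[0] slti  r0, r3, 4  →  {r0:0, r1:1, r2:2, r3:7, r4:11}
[1] sub  r4, r2, r2  →  {r0:0, r1:1, r2:2, r3:7, r4:0}
[2] bne  r4, r3, L4  →  {r0:0, r1:1, r2:2, r3:7, r4:0}  ⟨branch taken⟩
[3] addi  r1, r1, 2  →  {r0:0, r1:3, r2:2, r3:7, r4:0}
[4] nor  r0, r2, r4  →  {r0:0, r1:3, r2:2, r3:7, r4:0}
[5] beq  r4, r1, L9  →  {r0:0, r1:3, r2:2, r3:7, r4:0}  ⟨branch fallthrough⟩
[6] sub  r0, r1, r4  →  {r0:0, r1:3, r2:2, r3:7, r4:0}
[7] xori  r1, r1, 3  →  {r0:0, r1:0, r2:2, r3:7, r4:0}
[8] nor  r2, r3, r1  →  {r0:0, r1:0, r2:65528, r3:7, r4:0}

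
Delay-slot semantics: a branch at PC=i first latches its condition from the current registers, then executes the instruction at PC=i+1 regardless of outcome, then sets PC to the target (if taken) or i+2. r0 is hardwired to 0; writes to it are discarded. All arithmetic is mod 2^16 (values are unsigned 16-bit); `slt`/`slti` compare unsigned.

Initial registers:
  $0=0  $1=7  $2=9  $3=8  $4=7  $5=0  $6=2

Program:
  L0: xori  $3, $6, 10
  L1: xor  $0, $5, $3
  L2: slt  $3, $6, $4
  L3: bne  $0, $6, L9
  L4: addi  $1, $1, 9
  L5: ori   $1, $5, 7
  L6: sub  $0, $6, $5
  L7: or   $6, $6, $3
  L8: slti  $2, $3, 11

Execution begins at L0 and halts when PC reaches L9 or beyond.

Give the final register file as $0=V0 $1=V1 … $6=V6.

#0 xori  $3, $6, 10 ; 0/7/9/8/7/0/2
#1 xor  $0, $5, $3 ; 0/7/9/8/7/0/2
#2 slt  $3, $6, $4 ; 0/7/9/1/7/0/2
#3 bne  $0, $6, L9 ; 0/7/9/1/7/0/2 ; →target
#4 addi  $1, $1, 9 ; 0/16/9/1/7/0/2

$0=0 $1=16 $2=9 $3=1 $4=7 $5=0 $6=2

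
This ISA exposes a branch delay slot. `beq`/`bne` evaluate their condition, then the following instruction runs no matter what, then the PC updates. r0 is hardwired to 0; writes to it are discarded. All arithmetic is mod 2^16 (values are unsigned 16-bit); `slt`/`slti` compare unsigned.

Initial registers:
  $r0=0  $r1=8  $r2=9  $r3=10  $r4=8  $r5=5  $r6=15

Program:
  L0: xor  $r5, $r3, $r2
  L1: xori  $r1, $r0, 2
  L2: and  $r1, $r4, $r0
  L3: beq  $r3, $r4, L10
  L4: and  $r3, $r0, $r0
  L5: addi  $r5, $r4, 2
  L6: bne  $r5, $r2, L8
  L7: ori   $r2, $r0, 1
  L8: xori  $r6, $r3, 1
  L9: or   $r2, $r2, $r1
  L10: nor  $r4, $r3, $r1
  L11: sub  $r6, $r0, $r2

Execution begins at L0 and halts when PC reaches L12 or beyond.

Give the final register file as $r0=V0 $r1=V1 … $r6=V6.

$r0=0 $r1=0 $r2=1 $r3=0 $r4=65535 $r5=10 $r6=65535

  step pc=0: xor  $r5, $r3, $r2  regs=(0,8,9,10,8,3,15)
  step pc=1: xori  $r1, $r0, 2  regs=(0,2,9,10,8,3,15)
  step pc=2: and  $r1, $r4, $r0  regs=(0,0,9,10,8,3,15)
  step pc=3: beq  $r3, $r4, L10  cond=F  regs=(0,0,9,10,8,3,15)
  step pc=4: and  $r3, $r0, $r0  regs=(0,0,9,0,8,3,15)
  step pc=5: addi  $r5, $r4, 2  regs=(0,0,9,0,8,10,15)
  step pc=6: bne  $r5, $r2, L8  cond=T  regs=(0,0,9,0,8,10,15)
  step pc=7: ori   $r2, $r0, 1  regs=(0,0,1,0,8,10,15)
  step pc=8: xori  $r6, $r3, 1  regs=(0,0,1,0,8,10,1)
  step pc=9: or   $r2, $r2, $r1  regs=(0,0,1,0,8,10,1)
  step pc=10: nor  $r4, $r3, $r1  regs=(0,0,1,0,65535,10,1)
  step pc=11: sub  $r6, $r0, $r2  regs=(0,0,1,0,65535,10,65535)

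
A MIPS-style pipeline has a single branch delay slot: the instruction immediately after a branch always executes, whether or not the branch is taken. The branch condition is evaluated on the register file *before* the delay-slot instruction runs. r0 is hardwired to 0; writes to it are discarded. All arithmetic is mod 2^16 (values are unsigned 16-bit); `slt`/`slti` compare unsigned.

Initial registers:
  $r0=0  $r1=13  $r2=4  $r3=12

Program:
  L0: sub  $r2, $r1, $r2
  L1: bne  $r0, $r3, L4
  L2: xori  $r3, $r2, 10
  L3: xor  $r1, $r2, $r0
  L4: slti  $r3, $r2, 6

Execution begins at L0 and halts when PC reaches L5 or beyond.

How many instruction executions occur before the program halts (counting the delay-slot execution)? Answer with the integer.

#0 sub  $r2, $r1, $r2 ; 0/13/9/12
#1 bne  $r0, $r3, L4 ; 0/13/9/12 ; →target
#2 xori  $r3, $r2, 10 ; 0/13/9/3
#4 slti  $r3, $r2, 6 ; 0/13/9/0

4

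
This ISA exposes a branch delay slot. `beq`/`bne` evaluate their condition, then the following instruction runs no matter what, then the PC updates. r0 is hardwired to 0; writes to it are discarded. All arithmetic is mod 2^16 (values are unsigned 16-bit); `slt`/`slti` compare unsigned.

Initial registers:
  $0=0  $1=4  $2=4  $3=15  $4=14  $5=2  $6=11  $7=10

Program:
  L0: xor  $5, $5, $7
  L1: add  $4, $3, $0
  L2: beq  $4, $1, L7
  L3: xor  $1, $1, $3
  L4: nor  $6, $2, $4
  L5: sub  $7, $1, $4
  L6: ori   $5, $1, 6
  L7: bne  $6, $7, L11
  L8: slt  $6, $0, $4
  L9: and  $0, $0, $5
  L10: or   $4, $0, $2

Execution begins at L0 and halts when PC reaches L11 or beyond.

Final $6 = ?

1

PC=0  xor  $5, $5, $7        | $0=0 $1=4 $2=4 $3=15 $4=14 $5=8 $6=11 $7=10
PC=1  add  $4, $3, $0        | $0=0 $1=4 $2=4 $3=15 $4=15 $5=8 $6=11 $7=10
PC=2  beq  $4, $1, L7        | $0=0 $1=4 $2=4 $3=15 $4=15 $5=8 $6=11 $7=10  [not taken]
PC=3  xor  $1, $1, $3        | $0=0 $1=11 $2=4 $3=15 $4=15 $5=8 $6=11 $7=10
PC=4  nor  $6, $2, $4        | $0=0 $1=11 $2=4 $3=15 $4=15 $5=8 $6=65520 $7=10
PC=5  sub  $7, $1, $4        | $0=0 $1=11 $2=4 $3=15 $4=15 $5=8 $6=65520 $7=65532
PC=6  ori   $5, $1, 6        | $0=0 $1=11 $2=4 $3=15 $4=15 $5=15 $6=65520 $7=65532
PC=7  bne  $6, $7, L11       | $0=0 $1=11 $2=4 $3=15 $4=15 $5=15 $6=65520 $7=65532  [TAKEN]
PC=8  slt  $6, $0, $4        | $0=0 $1=11 $2=4 $3=15 $4=15 $5=15 $6=1 $7=65532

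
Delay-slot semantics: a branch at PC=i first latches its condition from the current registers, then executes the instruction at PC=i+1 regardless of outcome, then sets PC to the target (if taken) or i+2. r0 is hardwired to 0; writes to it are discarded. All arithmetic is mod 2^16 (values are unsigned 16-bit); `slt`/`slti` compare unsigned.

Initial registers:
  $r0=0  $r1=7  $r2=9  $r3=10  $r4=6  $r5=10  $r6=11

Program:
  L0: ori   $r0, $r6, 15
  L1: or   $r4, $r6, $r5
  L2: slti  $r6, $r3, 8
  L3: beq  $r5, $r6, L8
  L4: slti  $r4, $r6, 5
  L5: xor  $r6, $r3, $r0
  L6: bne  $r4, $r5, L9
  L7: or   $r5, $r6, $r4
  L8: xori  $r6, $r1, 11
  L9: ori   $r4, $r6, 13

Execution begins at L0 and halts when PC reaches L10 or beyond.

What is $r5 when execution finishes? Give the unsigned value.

11

#0 ori   $r0, $r6, 15 ; 0/7/9/10/6/10/11
#1 or   $r4, $r6, $r5 ; 0/7/9/10/11/10/11
#2 slti  $r6, $r3, 8 ; 0/7/9/10/11/10/0
#3 beq  $r5, $r6, L8 ; 0/7/9/10/11/10/0 ; →fallthru
#4 slti  $r4, $r6, 5 ; 0/7/9/10/1/10/0
#5 xor  $r6, $r3, $r0 ; 0/7/9/10/1/10/10
#6 bne  $r4, $r5, L9 ; 0/7/9/10/1/10/10 ; →target
#7 or   $r5, $r6, $r4 ; 0/7/9/10/1/11/10
#9 ori   $r4, $r6, 13 ; 0/7/9/10/15/11/10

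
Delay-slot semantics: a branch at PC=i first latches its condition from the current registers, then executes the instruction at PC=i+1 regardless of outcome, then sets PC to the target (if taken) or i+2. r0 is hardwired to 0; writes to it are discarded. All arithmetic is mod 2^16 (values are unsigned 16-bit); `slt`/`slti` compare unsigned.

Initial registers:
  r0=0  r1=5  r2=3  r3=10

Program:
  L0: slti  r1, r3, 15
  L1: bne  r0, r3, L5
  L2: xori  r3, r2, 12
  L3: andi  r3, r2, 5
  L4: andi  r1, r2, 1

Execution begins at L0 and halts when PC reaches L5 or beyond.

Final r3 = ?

[0] slti  r1, r3, 15  →  {r0:0, r1:1, r2:3, r3:10}
[1] bne  r0, r3, L5  →  {r0:0, r1:1, r2:3, r3:10}  ⟨branch taken⟩
[2] xori  r3, r2, 12  →  {r0:0, r1:1, r2:3, r3:15}

15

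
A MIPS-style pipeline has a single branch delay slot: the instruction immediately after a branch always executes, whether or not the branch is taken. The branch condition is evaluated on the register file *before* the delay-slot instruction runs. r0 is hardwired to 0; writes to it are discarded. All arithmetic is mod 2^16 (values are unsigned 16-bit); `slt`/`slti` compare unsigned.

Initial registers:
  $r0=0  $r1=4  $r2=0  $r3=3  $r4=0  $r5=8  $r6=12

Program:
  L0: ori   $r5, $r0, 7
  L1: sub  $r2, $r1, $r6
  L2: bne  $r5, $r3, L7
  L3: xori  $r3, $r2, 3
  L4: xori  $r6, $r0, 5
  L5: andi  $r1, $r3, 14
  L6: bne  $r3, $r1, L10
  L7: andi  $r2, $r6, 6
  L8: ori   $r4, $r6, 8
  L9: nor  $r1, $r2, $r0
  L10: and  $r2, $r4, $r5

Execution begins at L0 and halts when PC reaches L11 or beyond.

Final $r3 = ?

[0] ori   $r5, $r0, 7  →  {$r0:0, $r1:4, $r2:0, $r3:3, $r4:0, $r5:7, $r6:12}
[1] sub  $r2, $r1, $r6  →  {$r0:0, $r1:4, $r2:65528, $r3:3, $r4:0, $r5:7, $r6:12}
[2] bne  $r5, $r3, L7  →  {$r0:0, $r1:4, $r2:65528, $r3:3, $r4:0, $r5:7, $r6:12}  ⟨branch taken⟩
[3] xori  $r3, $r2, 3  →  {$r0:0, $r1:4, $r2:65528, $r3:65531, $r4:0, $r5:7, $r6:12}
[7] andi  $r2, $r6, 6  →  {$r0:0, $r1:4, $r2:4, $r3:65531, $r4:0, $r5:7, $r6:12}
[8] ori   $r4, $r6, 8  →  {$r0:0, $r1:4, $r2:4, $r3:65531, $r4:12, $r5:7, $r6:12}
[9] nor  $r1, $r2, $r0  →  {$r0:0, $r1:65531, $r2:4, $r3:65531, $r4:12, $r5:7, $r6:12}
[10] and  $r2, $r4, $r5  →  {$r0:0, $r1:65531, $r2:4, $r3:65531, $r4:12, $r5:7, $r6:12}

65531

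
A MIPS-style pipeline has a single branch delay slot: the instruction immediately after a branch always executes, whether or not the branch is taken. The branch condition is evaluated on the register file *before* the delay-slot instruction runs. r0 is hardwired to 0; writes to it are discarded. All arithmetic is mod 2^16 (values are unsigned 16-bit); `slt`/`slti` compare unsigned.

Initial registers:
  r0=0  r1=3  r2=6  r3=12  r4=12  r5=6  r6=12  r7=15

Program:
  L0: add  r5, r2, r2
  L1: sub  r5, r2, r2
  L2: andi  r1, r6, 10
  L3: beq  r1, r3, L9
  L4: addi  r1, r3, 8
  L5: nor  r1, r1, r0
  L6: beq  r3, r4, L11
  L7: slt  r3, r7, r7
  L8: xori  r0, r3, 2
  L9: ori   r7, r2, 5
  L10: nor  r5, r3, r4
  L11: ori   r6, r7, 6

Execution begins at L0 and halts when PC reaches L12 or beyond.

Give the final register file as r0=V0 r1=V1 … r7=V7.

[0] add  r5, r2, r2  →  {r0:0, r1:3, r2:6, r3:12, r4:12, r5:12, r6:12, r7:15}
[1] sub  r5, r2, r2  →  {r0:0, r1:3, r2:6, r3:12, r4:12, r5:0, r6:12, r7:15}
[2] andi  r1, r6, 10  →  {r0:0, r1:8, r2:6, r3:12, r4:12, r5:0, r6:12, r7:15}
[3] beq  r1, r3, L9  →  {r0:0, r1:8, r2:6, r3:12, r4:12, r5:0, r6:12, r7:15}  ⟨branch fallthrough⟩
[4] addi  r1, r3, 8  →  {r0:0, r1:20, r2:6, r3:12, r4:12, r5:0, r6:12, r7:15}
[5] nor  r1, r1, r0  →  {r0:0, r1:65515, r2:6, r3:12, r4:12, r5:0, r6:12, r7:15}
[6] beq  r3, r4, L11  →  {r0:0, r1:65515, r2:6, r3:12, r4:12, r5:0, r6:12, r7:15}  ⟨branch taken⟩
[7] slt  r3, r7, r7  →  {r0:0, r1:65515, r2:6, r3:0, r4:12, r5:0, r6:12, r7:15}
[11] ori   r6, r7, 6  →  {r0:0, r1:65515, r2:6, r3:0, r4:12, r5:0, r6:15, r7:15}

r0=0 r1=65515 r2=6 r3=0 r4=12 r5=0 r6=15 r7=15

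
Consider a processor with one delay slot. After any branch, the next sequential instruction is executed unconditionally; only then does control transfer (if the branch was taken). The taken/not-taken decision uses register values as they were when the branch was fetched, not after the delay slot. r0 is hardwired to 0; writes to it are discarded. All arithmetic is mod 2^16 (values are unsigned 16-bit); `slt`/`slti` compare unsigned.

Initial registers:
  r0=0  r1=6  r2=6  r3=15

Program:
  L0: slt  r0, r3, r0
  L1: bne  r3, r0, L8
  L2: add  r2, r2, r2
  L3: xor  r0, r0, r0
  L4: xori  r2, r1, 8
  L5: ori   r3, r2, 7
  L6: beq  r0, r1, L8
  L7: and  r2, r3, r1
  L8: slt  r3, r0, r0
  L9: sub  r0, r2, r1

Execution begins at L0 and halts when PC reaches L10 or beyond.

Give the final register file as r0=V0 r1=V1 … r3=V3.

r0=0 r1=6 r2=12 r3=0

#0 slt  r0, r3, r0 ; 0/6/6/15
#1 bne  r3, r0, L8 ; 0/6/6/15 ; →target
#2 add  r2, r2, r2 ; 0/6/12/15
#8 slt  r3, r0, r0 ; 0/6/12/0
#9 sub  r0, r2, r1 ; 0/6/12/0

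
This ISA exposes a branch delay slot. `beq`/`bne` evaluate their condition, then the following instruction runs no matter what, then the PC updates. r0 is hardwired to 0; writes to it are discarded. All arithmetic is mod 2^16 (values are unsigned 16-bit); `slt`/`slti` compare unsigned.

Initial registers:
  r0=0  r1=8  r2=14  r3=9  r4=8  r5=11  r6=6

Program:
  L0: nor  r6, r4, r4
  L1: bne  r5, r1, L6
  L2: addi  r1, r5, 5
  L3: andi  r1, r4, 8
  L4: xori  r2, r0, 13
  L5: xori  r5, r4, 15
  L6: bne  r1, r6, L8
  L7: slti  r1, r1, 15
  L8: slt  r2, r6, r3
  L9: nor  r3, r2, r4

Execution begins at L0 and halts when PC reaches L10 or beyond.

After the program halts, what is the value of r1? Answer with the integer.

0

#0 nor  r6, r4, r4 ; 0/8/14/9/8/11/65527
#1 bne  r5, r1, L6 ; 0/8/14/9/8/11/65527 ; →target
#2 addi  r1, r5, 5 ; 0/16/14/9/8/11/65527
#6 bne  r1, r6, L8 ; 0/16/14/9/8/11/65527 ; →target
#7 slti  r1, r1, 15 ; 0/0/14/9/8/11/65527
#8 slt  r2, r6, r3 ; 0/0/0/9/8/11/65527
#9 nor  r3, r2, r4 ; 0/0/0/65527/8/11/65527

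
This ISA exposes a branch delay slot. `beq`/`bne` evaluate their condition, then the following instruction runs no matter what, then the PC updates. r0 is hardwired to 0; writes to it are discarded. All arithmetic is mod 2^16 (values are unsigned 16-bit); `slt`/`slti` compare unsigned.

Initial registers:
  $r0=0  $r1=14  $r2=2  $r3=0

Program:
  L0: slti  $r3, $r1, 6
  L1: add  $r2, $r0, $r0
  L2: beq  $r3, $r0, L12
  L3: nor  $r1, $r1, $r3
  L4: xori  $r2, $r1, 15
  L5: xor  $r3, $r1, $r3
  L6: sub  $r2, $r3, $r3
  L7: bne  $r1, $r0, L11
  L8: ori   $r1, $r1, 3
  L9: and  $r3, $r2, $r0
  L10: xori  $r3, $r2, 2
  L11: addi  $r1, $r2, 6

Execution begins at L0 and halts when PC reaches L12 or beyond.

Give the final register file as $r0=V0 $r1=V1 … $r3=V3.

[0] slti  $r3, $r1, 6  →  {$r0:0, $r1:14, $r2:2, $r3:0}
[1] add  $r2, $r0, $r0  →  {$r0:0, $r1:14, $r2:0, $r3:0}
[2] beq  $r3, $r0, L12  →  {$r0:0, $r1:14, $r2:0, $r3:0}  ⟨branch taken⟩
[3] nor  $r1, $r1, $r3  →  {$r0:0, $r1:65521, $r2:0, $r3:0}

$r0=0 $r1=65521 $r2=0 $r3=0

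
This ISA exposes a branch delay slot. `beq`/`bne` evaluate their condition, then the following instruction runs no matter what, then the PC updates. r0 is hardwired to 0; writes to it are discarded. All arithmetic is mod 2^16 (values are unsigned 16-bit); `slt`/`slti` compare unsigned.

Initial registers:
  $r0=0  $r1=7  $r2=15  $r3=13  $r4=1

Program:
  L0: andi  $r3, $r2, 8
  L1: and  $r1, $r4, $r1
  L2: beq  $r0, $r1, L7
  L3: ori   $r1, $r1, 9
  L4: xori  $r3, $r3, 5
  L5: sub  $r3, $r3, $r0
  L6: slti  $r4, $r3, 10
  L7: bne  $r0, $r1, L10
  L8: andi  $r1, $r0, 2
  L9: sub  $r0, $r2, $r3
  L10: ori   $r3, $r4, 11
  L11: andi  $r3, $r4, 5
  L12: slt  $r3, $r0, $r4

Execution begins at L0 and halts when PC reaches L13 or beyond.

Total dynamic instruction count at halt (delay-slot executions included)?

[0] andi  $r3, $r2, 8  →  {$r0:0, $r1:7, $r2:15, $r3:8, $r4:1}
[1] and  $r1, $r4, $r1  →  {$r0:0, $r1:1, $r2:15, $r3:8, $r4:1}
[2] beq  $r0, $r1, L7  →  {$r0:0, $r1:1, $r2:15, $r3:8, $r4:1}  ⟨branch fallthrough⟩
[3] ori   $r1, $r1, 9  →  {$r0:0, $r1:9, $r2:15, $r3:8, $r4:1}
[4] xori  $r3, $r3, 5  →  {$r0:0, $r1:9, $r2:15, $r3:13, $r4:1}
[5] sub  $r3, $r3, $r0  →  {$r0:0, $r1:9, $r2:15, $r3:13, $r4:1}
[6] slti  $r4, $r3, 10  →  {$r0:0, $r1:9, $r2:15, $r3:13, $r4:0}
[7] bne  $r0, $r1, L10  →  {$r0:0, $r1:9, $r2:15, $r3:13, $r4:0}  ⟨branch taken⟩
[8] andi  $r1, $r0, 2  →  {$r0:0, $r1:0, $r2:15, $r3:13, $r4:0}
[10] ori   $r3, $r4, 11  →  {$r0:0, $r1:0, $r2:15, $r3:11, $r4:0}
[11] andi  $r3, $r4, 5  →  {$r0:0, $r1:0, $r2:15, $r3:0, $r4:0}
[12] slt  $r3, $r0, $r4  →  {$r0:0, $r1:0, $r2:15, $r3:0, $r4:0}

12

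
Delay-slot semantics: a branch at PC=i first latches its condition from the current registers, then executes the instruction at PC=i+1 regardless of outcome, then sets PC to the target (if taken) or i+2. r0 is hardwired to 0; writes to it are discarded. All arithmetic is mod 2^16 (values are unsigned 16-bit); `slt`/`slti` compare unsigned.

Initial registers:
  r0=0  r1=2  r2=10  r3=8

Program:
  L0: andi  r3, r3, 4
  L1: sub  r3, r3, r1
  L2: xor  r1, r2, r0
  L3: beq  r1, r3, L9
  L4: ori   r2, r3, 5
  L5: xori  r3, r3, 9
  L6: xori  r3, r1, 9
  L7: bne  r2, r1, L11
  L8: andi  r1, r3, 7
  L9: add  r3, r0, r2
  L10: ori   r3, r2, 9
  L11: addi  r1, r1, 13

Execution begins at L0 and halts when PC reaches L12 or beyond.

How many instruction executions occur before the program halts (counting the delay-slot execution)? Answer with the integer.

[0] andi  r3, r3, 4  →  {r0:0, r1:2, r2:10, r3:0}
[1] sub  r3, r3, r1  →  {r0:0, r1:2, r2:10, r3:65534}
[2] xor  r1, r2, r0  →  {r0:0, r1:10, r2:10, r3:65534}
[3] beq  r1, r3, L9  →  {r0:0, r1:10, r2:10, r3:65534}  ⟨branch fallthrough⟩
[4] ori   r2, r3, 5  →  {r0:0, r1:10, r2:65535, r3:65534}
[5] xori  r3, r3, 9  →  {r0:0, r1:10, r2:65535, r3:65527}
[6] xori  r3, r1, 9  →  {r0:0, r1:10, r2:65535, r3:3}
[7] bne  r2, r1, L11  →  {r0:0, r1:10, r2:65535, r3:3}  ⟨branch taken⟩
[8] andi  r1, r3, 7  →  {r0:0, r1:3, r2:65535, r3:3}
[11] addi  r1, r1, 13  →  {r0:0, r1:16, r2:65535, r3:3}

10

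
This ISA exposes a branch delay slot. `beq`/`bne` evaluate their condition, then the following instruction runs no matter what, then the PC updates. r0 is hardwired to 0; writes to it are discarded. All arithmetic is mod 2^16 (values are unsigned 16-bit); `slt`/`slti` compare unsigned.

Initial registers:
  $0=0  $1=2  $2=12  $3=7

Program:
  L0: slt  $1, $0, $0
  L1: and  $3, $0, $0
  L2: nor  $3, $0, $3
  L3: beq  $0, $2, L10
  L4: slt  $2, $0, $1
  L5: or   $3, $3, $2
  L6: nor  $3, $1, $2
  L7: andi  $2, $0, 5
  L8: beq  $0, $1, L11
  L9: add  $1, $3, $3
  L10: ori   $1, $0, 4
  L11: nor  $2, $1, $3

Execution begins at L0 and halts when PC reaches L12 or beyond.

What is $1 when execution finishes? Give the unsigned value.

PC=0  slt  $1, $0, $0        | $0=0 $1=0 $2=12 $3=7
PC=1  and  $3, $0, $0        | $0=0 $1=0 $2=12 $3=0
PC=2  nor  $3, $0, $3        | $0=0 $1=0 $2=12 $3=65535
PC=3  beq  $0, $2, L10       | $0=0 $1=0 $2=12 $3=65535  [not taken]
PC=4  slt  $2, $0, $1        | $0=0 $1=0 $2=0 $3=65535
PC=5  or   $3, $3, $2        | $0=0 $1=0 $2=0 $3=65535
PC=6  nor  $3, $1, $2        | $0=0 $1=0 $2=0 $3=65535
PC=7  andi  $2, $0, 5        | $0=0 $1=0 $2=0 $3=65535
PC=8  beq  $0, $1, L11       | $0=0 $1=0 $2=0 $3=65535  [TAKEN]
PC=9  add  $1, $3, $3        | $0=0 $1=65534 $2=0 $3=65535
PC=11 nor  $2, $1, $3        | $0=0 $1=65534 $2=0 $3=65535

65534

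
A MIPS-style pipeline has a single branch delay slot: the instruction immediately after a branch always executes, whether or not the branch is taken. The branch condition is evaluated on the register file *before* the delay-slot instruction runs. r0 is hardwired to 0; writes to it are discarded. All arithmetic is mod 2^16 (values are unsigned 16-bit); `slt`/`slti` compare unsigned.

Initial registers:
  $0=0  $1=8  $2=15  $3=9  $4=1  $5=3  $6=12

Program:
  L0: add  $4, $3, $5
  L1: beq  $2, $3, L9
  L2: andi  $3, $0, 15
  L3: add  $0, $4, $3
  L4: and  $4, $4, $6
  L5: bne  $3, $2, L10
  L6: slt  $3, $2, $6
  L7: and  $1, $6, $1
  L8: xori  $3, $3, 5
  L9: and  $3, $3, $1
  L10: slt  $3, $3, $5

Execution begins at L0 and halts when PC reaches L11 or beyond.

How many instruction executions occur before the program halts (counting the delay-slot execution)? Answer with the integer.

PC=0  add  $4, $3, $5        | $0=0 $1=8 $2=15 $3=9 $4=12 $5=3 $6=12
PC=1  beq  $2, $3, L9        | $0=0 $1=8 $2=15 $3=9 $4=12 $5=3 $6=12  [not taken]
PC=2  andi  $3, $0, 15       | $0=0 $1=8 $2=15 $3=0 $4=12 $5=3 $6=12
PC=3  add  $0, $4, $3        | $0=0 $1=8 $2=15 $3=0 $4=12 $5=3 $6=12
PC=4  and  $4, $4, $6        | $0=0 $1=8 $2=15 $3=0 $4=12 $5=3 $6=12
PC=5  bne  $3, $2, L10       | $0=0 $1=8 $2=15 $3=0 $4=12 $5=3 $6=12  [TAKEN]
PC=6  slt  $3, $2, $6        | $0=0 $1=8 $2=15 $3=0 $4=12 $5=3 $6=12
PC=10 slt  $3, $3, $5        | $0=0 $1=8 $2=15 $3=1 $4=12 $5=3 $6=12

8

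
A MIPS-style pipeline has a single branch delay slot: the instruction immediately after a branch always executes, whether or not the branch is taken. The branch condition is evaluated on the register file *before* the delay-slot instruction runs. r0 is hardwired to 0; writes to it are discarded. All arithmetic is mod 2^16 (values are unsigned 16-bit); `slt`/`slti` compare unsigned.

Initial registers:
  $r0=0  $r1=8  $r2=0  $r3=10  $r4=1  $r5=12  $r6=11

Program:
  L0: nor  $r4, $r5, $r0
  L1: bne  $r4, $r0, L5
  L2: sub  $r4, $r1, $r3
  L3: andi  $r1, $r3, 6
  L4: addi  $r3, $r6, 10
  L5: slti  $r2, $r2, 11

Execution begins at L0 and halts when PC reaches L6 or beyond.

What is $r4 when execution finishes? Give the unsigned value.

#0 nor  $r4, $r5, $r0 ; 0/8/0/10/65523/12/11
#1 bne  $r4, $r0, L5 ; 0/8/0/10/65523/12/11 ; →target
#2 sub  $r4, $r1, $r3 ; 0/8/0/10/65534/12/11
#5 slti  $r2, $r2, 11 ; 0/8/1/10/65534/12/11

65534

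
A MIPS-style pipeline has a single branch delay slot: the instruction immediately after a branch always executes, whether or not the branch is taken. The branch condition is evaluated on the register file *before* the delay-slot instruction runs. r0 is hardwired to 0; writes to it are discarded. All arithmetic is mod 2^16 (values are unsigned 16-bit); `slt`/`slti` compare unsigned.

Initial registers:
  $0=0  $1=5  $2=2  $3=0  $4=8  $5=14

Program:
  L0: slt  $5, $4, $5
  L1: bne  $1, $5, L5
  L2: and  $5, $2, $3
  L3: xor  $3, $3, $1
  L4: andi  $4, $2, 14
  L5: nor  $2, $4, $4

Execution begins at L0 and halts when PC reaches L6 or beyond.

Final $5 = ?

0

  step pc=0: slt  $5, $4, $5  regs=(0,5,2,0,8,1)
  step pc=1: bne  $1, $5, L5  cond=T  regs=(0,5,2,0,8,1)
  step pc=2: and  $5, $2, $3  regs=(0,5,2,0,8,0)
  step pc=5: nor  $2, $4, $4  regs=(0,5,65527,0,8,0)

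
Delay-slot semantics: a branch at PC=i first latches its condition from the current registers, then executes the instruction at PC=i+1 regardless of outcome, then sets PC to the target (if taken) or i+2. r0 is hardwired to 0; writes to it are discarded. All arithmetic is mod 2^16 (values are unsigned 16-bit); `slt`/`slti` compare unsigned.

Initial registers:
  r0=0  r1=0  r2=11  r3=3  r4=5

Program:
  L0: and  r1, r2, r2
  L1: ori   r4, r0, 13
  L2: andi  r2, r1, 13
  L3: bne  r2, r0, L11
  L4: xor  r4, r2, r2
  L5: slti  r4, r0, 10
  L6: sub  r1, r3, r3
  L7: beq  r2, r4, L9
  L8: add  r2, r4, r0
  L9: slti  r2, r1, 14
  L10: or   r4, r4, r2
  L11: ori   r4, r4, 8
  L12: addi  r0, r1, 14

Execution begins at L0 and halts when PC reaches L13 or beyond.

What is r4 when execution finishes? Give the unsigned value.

8

[0] and  r1, r2, r2  →  {r0:0, r1:11, r2:11, r3:3, r4:5}
[1] ori   r4, r0, 13  →  {r0:0, r1:11, r2:11, r3:3, r4:13}
[2] andi  r2, r1, 13  →  {r0:0, r1:11, r2:9, r3:3, r4:13}
[3] bne  r2, r0, L11  →  {r0:0, r1:11, r2:9, r3:3, r4:13}  ⟨branch taken⟩
[4] xor  r4, r2, r2  →  {r0:0, r1:11, r2:9, r3:3, r4:0}
[11] ori   r4, r4, 8  →  {r0:0, r1:11, r2:9, r3:3, r4:8}
[12] addi  r0, r1, 14  →  {r0:0, r1:11, r2:9, r3:3, r4:8}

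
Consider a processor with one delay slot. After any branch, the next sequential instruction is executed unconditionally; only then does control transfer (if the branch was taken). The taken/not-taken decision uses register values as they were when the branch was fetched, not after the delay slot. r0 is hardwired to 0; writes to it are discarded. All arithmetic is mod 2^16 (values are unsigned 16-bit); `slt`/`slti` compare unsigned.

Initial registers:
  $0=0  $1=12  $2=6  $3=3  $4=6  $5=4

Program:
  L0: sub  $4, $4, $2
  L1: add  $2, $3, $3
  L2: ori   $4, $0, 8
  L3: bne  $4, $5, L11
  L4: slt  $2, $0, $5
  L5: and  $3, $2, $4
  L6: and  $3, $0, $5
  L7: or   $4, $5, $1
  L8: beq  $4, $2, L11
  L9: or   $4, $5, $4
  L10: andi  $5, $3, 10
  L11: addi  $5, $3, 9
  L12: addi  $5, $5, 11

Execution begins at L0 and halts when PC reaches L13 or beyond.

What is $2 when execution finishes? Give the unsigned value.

  step pc=0: sub  $4, $4, $2  regs=(0,12,6,3,0,4)
  step pc=1: add  $2, $3, $3  regs=(0,12,6,3,0,4)
  step pc=2: ori   $4, $0, 8  regs=(0,12,6,3,8,4)
  step pc=3: bne  $4, $5, L11  cond=T  regs=(0,12,6,3,8,4)
  step pc=4: slt  $2, $0, $5  regs=(0,12,1,3,8,4)
  step pc=11: addi  $5, $3, 9  regs=(0,12,1,3,8,12)
  step pc=12: addi  $5, $5, 11  regs=(0,12,1,3,8,23)

1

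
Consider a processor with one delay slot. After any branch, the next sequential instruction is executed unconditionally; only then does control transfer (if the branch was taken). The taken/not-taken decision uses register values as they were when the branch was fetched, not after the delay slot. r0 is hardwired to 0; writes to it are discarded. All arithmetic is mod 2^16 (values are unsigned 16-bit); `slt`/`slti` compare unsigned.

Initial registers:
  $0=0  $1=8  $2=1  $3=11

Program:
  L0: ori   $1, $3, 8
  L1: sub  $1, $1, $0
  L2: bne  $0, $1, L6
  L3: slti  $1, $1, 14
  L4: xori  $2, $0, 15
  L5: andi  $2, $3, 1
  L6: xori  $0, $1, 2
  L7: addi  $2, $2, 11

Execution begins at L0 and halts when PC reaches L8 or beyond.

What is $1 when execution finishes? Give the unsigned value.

1

[0] ori   $1, $3, 8  →  {$0:0, $1:11, $2:1, $3:11}
[1] sub  $1, $1, $0  →  {$0:0, $1:11, $2:1, $3:11}
[2] bne  $0, $1, L6  →  {$0:0, $1:11, $2:1, $3:11}  ⟨branch taken⟩
[3] slti  $1, $1, 14  →  {$0:0, $1:1, $2:1, $3:11}
[6] xori  $0, $1, 2  →  {$0:0, $1:1, $2:1, $3:11}
[7] addi  $2, $2, 11  →  {$0:0, $1:1, $2:12, $3:11}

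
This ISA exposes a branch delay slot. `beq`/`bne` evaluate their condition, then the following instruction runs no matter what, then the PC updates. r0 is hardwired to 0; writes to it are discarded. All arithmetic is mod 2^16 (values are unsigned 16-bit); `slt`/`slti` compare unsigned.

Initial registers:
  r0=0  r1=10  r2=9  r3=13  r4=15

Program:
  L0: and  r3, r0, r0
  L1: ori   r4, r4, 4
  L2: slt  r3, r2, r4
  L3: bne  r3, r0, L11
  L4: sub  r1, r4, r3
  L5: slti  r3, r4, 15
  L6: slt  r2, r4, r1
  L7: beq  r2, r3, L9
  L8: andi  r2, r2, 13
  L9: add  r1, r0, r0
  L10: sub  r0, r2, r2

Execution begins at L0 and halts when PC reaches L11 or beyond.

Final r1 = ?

PC=0  and  r3, r0, r0        | r0=0 r1=10 r2=9 r3=0 r4=15
PC=1  ori   r4, r4, 4        | r0=0 r1=10 r2=9 r3=0 r4=15
PC=2  slt  r3, r2, r4        | r0=0 r1=10 r2=9 r3=1 r4=15
PC=3  bne  r3, r0, L11       | r0=0 r1=10 r2=9 r3=1 r4=15  [TAKEN]
PC=4  sub  r1, r4, r3        | r0=0 r1=14 r2=9 r3=1 r4=15

14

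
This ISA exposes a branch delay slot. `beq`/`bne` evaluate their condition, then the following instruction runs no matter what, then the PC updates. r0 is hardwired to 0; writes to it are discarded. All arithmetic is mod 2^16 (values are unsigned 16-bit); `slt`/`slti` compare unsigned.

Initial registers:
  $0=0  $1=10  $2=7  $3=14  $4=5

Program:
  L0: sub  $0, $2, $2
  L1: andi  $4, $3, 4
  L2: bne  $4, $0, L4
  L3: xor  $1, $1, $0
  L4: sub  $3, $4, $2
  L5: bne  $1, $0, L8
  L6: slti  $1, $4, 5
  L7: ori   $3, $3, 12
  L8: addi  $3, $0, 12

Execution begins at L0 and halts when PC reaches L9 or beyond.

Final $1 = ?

PC=0  sub  $0, $2, $2        | $0=0 $1=10 $2=7 $3=14 $4=5
PC=1  andi  $4, $3, 4        | $0=0 $1=10 $2=7 $3=14 $4=4
PC=2  bne  $4, $0, L4        | $0=0 $1=10 $2=7 $3=14 $4=4  [TAKEN]
PC=3  xor  $1, $1, $0        | $0=0 $1=10 $2=7 $3=14 $4=4
PC=4  sub  $3, $4, $2        | $0=0 $1=10 $2=7 $3=65533 $4=4
PC=5  bne  $1, $0, L8        | $0=0 $1=10 $2=7 $3=65533 $4=4  [TAKEN]
PC=6  slti  $1, $4, 5        | $0=0 $1=1 $2=7 $3=65533 $4=4
PC=8  addi  $3, $0, 12       | $0=0 $1=1 $2=7 $3=12 $4=4

1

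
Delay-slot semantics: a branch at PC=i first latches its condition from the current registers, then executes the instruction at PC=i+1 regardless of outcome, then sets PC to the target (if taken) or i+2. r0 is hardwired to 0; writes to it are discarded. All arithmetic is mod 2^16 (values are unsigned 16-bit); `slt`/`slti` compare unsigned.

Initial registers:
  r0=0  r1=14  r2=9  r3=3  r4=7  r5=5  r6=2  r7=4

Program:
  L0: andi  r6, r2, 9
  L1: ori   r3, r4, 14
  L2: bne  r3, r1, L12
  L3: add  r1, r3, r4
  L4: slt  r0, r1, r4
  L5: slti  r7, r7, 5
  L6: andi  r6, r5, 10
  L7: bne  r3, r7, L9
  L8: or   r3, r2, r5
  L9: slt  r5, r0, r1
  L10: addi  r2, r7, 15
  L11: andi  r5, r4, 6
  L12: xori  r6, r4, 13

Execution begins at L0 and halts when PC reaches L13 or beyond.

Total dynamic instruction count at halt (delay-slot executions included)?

5

#0 andi  r6, r2, 9 ; 0/14/9/3/7/5/9/4
#1 ori   r3, r4, 14 ; 0/14/9/15/7/5/9/4
#2 bne  r3, r1, L12 ; 0/14/9/15/7/5/9/4 ; →target
#3 add  r1, r3, r4 ; 0/22/9/15/7/5/9/4
#12 xori  r6, r4, 13 ; 0/22/9/15/7/5/10/4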